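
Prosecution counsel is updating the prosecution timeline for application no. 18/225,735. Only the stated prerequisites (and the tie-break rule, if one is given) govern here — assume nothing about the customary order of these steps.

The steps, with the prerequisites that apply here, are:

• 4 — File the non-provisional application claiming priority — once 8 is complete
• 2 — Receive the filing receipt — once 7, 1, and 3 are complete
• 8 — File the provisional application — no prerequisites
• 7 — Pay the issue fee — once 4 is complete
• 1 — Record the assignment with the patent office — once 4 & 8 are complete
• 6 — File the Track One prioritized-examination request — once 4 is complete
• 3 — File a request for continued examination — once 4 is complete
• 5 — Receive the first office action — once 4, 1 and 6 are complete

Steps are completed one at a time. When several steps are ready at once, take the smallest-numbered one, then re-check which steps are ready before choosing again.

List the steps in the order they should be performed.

8, 4, 1, 3, 6, 5, 7, 2

8 is the only step with nothing outstanding, so it goes first.
4 needed 8, now all done → 4.
Ready: 1, 3, 6 and 7. 1 has the earlier label → 1.
3, 6 and 7 are all available; 3 has the earlier label → 3.
Now 6 and 7 have their prerequisites met. 6 has the earlier label, so 6 next.
Ready: 5 and 7. 5 has the earlier label → 5.
7 is the only step now ready → 7.
2 is the only step now ready → 2.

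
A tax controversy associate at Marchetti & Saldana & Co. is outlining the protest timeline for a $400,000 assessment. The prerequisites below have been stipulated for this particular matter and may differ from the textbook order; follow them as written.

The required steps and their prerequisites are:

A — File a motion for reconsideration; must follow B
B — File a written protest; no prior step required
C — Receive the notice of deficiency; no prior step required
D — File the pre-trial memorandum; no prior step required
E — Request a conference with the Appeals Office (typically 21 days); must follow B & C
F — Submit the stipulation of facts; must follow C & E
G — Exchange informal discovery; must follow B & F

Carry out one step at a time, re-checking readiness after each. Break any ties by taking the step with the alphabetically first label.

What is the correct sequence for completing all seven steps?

Nothing is required for B, C and D. B has the earlier label → B first.
A, C and D are all available; A has the earlier label → A.
C and D are both available; C has the earlier label → C.
Ready: D and E. D has the earlier label → D.
E needed B and C, now all done → E.
F needed C and E, now all done → F.
G needed B and F, now all done → G.

B, A, C, D, E, F, G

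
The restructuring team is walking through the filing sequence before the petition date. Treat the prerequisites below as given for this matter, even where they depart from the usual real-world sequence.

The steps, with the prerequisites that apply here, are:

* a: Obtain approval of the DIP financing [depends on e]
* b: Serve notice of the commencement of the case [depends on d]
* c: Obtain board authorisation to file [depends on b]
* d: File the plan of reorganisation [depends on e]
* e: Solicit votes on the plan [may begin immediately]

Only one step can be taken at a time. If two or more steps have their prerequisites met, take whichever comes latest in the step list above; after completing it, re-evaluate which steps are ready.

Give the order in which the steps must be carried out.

Only e has no prerequisites, so it is first.
Ready: d and a. d is listed later → d.
Ready: b and a. b is listed later → b.
c now also ready, so the ready set is {c, a}; c is listed later → c.
That leaves a as the only ready step → a.

e, d, b, c, a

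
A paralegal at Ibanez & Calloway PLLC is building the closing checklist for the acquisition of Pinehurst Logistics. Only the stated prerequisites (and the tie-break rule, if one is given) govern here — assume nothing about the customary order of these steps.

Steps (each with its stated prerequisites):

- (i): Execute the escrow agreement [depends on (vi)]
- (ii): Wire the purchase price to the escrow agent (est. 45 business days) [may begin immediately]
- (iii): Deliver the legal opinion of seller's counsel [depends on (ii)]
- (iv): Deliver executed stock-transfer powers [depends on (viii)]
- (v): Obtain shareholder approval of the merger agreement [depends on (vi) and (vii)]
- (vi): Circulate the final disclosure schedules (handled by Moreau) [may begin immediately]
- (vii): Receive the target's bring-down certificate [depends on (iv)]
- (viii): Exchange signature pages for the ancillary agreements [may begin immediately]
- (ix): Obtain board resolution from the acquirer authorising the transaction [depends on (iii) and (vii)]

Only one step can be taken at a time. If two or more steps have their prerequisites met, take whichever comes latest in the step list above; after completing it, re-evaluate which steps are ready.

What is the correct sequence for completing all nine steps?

Nothing is required for (viii), (vi) and (ii). (viii) is listed later → (viii) first.
(iv) now also ready, so the ready set is {(vi), (iv), (ii)}; (vi) is listed later → (vi).
Now (iv), (ii) and (i) have their prerequisites met. (iv) is listed later, so (iv) next.
Ready: (vii), (ii) and (i). (vii) is listed later → (vii).
(v) now also ready, so the ready set is {(v), (ii), (i)}; (v) is listed later → (v).
Now (ii) and (i) have their prerequisites met. (ii) is listed later, so (ii) next.
Now (iii) and (i) have their prerequisites met. (iii) is listed later, so (iii) next.
Ready: (ix) and (i). (ix) is listed later → (ix).
That leaves (i) as the only ready step → (i).

(viii), (vi), (iv), (vii), (v), (ii), (iii), (ix), (i)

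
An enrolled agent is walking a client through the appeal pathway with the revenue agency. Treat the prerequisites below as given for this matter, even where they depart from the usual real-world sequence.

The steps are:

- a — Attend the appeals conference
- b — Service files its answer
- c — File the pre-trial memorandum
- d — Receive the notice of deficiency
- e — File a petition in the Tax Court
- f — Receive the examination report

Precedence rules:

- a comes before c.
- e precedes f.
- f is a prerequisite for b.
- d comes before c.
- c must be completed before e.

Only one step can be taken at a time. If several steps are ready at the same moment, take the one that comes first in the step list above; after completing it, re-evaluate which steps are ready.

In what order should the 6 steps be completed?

a → d → c → e → f → b

a and d have no prerequisites; a is listed earlier, so a is first.
That leaves d as the only ready step → d.
Next only c has its prerequisites met → c.
That leaves e as the only ready step → e.
Next only f has its prerequisites met → f.
b is the only step now ready → b.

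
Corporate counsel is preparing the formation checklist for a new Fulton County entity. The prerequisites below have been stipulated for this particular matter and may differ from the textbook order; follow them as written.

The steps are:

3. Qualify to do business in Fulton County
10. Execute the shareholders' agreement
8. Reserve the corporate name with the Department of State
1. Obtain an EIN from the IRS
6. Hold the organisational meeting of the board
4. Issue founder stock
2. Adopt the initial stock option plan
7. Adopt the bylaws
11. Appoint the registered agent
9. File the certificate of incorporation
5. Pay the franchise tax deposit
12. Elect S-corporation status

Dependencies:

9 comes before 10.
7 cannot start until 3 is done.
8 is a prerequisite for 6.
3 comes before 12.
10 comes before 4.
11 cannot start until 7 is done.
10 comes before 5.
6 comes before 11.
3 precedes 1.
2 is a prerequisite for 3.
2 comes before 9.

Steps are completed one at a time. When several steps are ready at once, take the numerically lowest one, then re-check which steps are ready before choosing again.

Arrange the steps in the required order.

2 → 3 → 1 → 7 → 8 → 6 → 9 → 10 → 4 → 5 → 11 → 12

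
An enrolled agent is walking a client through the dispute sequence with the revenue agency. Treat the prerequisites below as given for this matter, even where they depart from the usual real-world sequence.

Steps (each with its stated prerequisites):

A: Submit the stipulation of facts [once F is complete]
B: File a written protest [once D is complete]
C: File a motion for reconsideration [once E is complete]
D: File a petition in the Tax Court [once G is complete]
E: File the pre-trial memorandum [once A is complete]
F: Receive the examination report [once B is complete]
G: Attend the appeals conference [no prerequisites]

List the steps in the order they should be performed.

G, D, B, F, A, E, C

G is the only step with nothing outstanding, so it goes first.
That leaves D as the only ready step → D.
B needed D, now all done → B.
F is the only step now ready → F.
Next only A has its prerequisites met → A.
Next only E has its prerequisites met → E.
Next only C has its prerequisites met → C.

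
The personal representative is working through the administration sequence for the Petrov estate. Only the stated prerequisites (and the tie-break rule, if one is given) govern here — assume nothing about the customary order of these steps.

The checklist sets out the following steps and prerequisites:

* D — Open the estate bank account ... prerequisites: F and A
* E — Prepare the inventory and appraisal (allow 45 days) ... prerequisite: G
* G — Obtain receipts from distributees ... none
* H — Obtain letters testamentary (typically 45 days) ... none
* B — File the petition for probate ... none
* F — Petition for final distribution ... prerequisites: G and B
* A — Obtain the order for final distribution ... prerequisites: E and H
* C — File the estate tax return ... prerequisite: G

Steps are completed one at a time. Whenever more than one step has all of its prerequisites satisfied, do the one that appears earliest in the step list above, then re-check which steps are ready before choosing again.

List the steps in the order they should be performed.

G, E, H, B, F, A, D, C

G, H and B have no prerequisites; G is listed earlier, so G is first.
Ready: E, H, B and C. E is listed earlier → E.
Now H, B and C have their prerequisites met. H is listed earlier, so H next.
A now also ready, so the ready set is {B, A, C}; B is listed earlier → B.
F, A and C are all available; F is listed earlier → F.
Ready: A and C. A is listed earlier → A.
D now also ready, so the ready set is {D, C}; D is listed earlier → D.
C is the only step now ready → C.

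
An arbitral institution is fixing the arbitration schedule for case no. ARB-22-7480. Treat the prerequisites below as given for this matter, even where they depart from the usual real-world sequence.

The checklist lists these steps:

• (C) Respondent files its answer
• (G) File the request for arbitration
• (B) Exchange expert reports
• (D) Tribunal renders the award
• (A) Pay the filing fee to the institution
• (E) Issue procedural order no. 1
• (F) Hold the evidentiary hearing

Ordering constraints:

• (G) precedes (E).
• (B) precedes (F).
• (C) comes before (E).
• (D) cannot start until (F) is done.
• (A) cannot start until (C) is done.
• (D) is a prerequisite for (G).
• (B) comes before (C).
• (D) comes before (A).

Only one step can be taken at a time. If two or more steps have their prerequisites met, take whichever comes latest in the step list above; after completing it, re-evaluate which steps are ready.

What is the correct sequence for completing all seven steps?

Only (B) has no prerequisites, so it is first.
Ready: (F) and (C). (F) is listed later → (F).
(D) now also ready, so the ready set is {(D), (C)}; (D) is listed later → (D).
(G) now also ready, so the ready set is {(G), (C)}; (G) is listed later → (G).
(C) needed (B), now all done → (C).
Ready: (E) and (A). (E) is listed later → (E).
Next only (A) has its prerequisites met → (A).

(B), (F), (D), (G), (C), (E), (A)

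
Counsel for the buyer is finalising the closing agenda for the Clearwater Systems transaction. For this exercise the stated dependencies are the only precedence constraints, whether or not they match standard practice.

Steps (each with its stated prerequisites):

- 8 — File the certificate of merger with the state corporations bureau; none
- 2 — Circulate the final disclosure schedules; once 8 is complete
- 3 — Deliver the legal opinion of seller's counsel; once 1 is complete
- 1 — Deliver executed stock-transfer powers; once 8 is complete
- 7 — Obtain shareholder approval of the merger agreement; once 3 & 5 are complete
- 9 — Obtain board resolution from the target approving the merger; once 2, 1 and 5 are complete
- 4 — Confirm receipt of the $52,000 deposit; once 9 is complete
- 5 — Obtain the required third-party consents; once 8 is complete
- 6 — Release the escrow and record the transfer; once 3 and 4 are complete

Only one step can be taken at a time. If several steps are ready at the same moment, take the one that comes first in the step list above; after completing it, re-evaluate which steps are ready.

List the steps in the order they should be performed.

8 has no prerequisites → 8 first.
2, 1 and 5 are all available; 2 is listed earlier → 2.
Ready: 1 and 5. 1 is listed earlier → 1.
3 and 5 are both available; 3 is listed earlier → 3.
5 needed 8, now all done → 5.
7 and 9 are both available; 7 is listed earlier → 7.
Next only 9 has its prerequisites met → 9.
4 is the only step now ready → 4.
6 needed 3 and 4, now all done → 6.

8 2 1 3 5 7 9 4 6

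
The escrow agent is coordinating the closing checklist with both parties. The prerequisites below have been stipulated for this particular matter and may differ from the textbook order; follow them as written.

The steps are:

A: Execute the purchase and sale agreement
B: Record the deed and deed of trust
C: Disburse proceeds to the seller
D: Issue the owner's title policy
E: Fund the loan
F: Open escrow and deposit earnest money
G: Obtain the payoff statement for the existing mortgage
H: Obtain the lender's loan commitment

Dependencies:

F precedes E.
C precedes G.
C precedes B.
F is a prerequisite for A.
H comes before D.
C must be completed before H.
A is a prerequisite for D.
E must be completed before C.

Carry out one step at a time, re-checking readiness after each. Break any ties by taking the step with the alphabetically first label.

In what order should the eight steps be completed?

F, A, E, C, B, G, H, D

F has no prerequisites → F first.
Ready: A and E. A has the earlier label → A.
E needed F, now all done → E.
That leaves C as the only ready step → C.
Now B, G and H have their prerequisites met. B has the earlier label, so B next.
G and H are both available; G has the earlier label → G.
H needed C, now all done → H.
D needed A and H, now all done → D.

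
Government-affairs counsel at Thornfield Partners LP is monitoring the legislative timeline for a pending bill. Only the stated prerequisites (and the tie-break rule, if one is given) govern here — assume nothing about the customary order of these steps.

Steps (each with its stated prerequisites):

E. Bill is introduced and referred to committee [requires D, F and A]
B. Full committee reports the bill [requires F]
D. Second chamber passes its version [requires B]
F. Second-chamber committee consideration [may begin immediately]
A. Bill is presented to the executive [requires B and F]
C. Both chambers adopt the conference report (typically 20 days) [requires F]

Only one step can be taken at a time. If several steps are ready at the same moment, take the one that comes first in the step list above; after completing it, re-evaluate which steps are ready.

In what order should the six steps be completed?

F, B, D, A, E, C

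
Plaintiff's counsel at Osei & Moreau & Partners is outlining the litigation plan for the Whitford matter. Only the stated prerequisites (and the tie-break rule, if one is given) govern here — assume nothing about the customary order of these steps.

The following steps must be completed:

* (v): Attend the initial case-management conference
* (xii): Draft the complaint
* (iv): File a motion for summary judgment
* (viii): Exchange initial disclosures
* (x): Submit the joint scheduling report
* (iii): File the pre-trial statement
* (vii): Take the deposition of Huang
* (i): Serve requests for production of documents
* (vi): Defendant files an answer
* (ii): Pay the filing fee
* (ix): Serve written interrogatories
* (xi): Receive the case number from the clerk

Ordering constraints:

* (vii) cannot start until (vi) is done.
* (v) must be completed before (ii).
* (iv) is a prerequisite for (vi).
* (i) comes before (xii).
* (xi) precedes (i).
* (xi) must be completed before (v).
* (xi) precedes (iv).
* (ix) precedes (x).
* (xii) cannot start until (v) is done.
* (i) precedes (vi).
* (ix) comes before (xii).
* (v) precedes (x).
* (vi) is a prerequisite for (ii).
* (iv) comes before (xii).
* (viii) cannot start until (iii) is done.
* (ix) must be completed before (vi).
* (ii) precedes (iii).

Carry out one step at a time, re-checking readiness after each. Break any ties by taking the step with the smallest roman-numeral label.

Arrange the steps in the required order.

(ix) and (xi) have no prerequisites; (ix) has the earlier label, so (ix) is first.
(xi) is the only step now ready → (xi).
Now (i), (iv) and (v) have their prerequisites met. (i) has the earlier label, so (i) next.
(iv) and (v) are both available; (iv) has the earlier label → (iv).
(v) and (vi) are both available; (v) has the earlier label → (v).
Ready: (vi), (x) and (xii). (vi) has the earlier label → (vi).
Ready: (ii), (vii), (x) and (xii). (ii) has the earlier label → (ii).
(iii) now also ready, so the ready set is {(iii), (vii), (x), (xii)}; (iii) has the earlier label → (iii).
(viii) now also ready, so the ready set is {(vii), (viii), (x), (xii)}; (vii) has the earlier label → (vii).
(viii), (x) and (xii) are all available; (viii) has the earlier label → (viii).
Ready: (x) and (xii). (x) has the earlier label → (x).
(xii) needed (i), (iv), (v) and (ix), now all done → (xii).

(ix), (xi), (i), (iv), (v), (vi), (ii), (iii), (vii), (viii), (x), (xii)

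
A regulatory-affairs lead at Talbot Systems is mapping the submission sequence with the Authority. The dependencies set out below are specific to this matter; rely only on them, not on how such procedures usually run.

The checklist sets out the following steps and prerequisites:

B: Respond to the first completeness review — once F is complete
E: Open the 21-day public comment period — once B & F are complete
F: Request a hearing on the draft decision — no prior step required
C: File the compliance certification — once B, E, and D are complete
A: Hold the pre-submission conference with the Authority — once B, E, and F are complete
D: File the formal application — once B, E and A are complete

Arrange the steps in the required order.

F is the only step with nothing outstanding, so it goes first.
Next only B has its prerequisites met → B.
E needed B and F, now all done → E.
A needed B, E and F, now all done → A.
Next only D has its prerequisites met → D.
C is the only step now ready → C.

F B E A D C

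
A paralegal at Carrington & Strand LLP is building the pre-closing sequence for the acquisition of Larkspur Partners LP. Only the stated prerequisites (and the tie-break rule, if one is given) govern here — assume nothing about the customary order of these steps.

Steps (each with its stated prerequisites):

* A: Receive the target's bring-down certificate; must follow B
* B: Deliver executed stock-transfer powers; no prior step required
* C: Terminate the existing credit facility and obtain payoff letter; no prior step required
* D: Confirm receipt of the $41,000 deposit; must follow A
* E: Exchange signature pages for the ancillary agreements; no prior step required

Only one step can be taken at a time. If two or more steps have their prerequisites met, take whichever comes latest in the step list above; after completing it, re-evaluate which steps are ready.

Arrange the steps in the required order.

E C B A D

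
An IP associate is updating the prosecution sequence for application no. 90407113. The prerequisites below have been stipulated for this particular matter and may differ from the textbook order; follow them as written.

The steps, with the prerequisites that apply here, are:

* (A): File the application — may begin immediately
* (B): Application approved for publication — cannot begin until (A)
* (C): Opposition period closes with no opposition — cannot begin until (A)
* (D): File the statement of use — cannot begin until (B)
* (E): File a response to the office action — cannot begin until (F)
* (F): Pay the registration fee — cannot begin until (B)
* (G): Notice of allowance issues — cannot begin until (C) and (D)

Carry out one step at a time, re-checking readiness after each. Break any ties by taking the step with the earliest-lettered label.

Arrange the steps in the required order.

(A) is the only step with nothing outstanding, so it goes first.
Now (B) and (C) have their prerequisites met. (B) has the earlier label, so (B) next.
(D) and (F) now also ready, so the ready set is {(C), (D), (F)}; (C) has the earlier label → (C).
Ready: (D) and (F). (D) has the earlier label → (D).
Ready: (F) and (G). (F) has the earlier label → (F).
Now (E) and (G) have their prerequisites met. (E) has the earlier label, so (E) next.
(G) needed (C) and (D), now all done → (G).

(A), (B), (C), (D), (F), (E), (G)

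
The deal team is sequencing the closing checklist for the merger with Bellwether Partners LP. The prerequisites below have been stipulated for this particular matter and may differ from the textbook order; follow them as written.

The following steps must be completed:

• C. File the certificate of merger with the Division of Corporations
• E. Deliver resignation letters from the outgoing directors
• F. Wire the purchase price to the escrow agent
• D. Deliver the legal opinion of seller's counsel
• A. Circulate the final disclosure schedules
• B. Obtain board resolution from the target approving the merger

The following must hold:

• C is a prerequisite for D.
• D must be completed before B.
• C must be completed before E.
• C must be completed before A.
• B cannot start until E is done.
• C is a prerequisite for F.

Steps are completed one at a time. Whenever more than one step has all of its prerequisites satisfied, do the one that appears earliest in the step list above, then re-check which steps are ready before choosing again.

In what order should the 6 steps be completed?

C → E → F → D → A → B

Only C has no prerequisites, so it is first.
Now E, F, D and A have their prerequisites met. E is listed earlier, so E next.
F, D and A are all available; F is listed earlier → F.
Ready: D and A. D is listed earlier → D.
B now also ready, so the ready set is {A, B}; A is listed earlier → A.
B needed E and D, now all done → B.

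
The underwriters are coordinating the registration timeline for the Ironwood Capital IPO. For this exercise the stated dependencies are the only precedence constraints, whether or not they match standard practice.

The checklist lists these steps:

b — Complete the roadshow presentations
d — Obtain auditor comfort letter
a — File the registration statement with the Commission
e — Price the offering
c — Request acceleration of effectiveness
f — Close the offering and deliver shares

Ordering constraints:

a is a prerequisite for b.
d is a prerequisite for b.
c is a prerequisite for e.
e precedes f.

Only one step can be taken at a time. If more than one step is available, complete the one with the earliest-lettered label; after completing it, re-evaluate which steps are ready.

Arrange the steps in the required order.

a, c and d have no prerequisites; a has the earlier label, so a is first.
Now c and d have their prerequisites met. c has the earlier label, so c next.
Ready: d and e. d has the earlier label → d.
b now also ready, so the ready set is {b, e}; b has the earlier label → b.
e needed c, now all done → e.
f is the only step now ready → f.

a → c → d → b → e → f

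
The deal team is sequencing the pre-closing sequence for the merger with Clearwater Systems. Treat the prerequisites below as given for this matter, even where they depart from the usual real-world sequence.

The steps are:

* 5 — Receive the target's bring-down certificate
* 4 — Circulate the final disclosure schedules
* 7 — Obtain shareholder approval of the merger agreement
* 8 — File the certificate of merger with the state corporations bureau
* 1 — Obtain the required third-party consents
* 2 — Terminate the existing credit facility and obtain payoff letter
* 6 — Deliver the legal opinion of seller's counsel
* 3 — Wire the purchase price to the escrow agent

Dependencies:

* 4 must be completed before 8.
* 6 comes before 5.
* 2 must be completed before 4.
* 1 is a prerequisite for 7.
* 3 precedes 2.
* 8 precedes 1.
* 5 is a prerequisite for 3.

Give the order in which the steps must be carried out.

6 has no prerequisites → 6 first.
5 needed 6, now all done → 5.
That leaves 3 as the only ready step → 3.
That leaves 2 as the only ready step → 2.
4 is the only step now ready → 4.
That leaves 8 as the only ready step → 8.
Next only 1 has its prerequisites met → 1.
7 is the only step now ready → 7.

6, 5, 3, 2, 4, 8, 1, 7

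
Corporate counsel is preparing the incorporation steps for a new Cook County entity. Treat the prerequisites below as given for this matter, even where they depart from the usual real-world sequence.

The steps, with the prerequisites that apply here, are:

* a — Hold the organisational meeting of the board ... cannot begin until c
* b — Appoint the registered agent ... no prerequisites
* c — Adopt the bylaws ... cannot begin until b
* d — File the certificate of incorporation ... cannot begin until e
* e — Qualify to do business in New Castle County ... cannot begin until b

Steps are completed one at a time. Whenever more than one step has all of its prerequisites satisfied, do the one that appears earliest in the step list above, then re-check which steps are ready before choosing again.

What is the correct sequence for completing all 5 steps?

b → c → a → e → d

b is the only step with nothing outstanding, so it goes first.
Ready: c and e. c is listed earlier → c.
a and e are both available; a is listed earlier → a.
e needed b, now all done → e.
Next only d has its prerequisites met → d.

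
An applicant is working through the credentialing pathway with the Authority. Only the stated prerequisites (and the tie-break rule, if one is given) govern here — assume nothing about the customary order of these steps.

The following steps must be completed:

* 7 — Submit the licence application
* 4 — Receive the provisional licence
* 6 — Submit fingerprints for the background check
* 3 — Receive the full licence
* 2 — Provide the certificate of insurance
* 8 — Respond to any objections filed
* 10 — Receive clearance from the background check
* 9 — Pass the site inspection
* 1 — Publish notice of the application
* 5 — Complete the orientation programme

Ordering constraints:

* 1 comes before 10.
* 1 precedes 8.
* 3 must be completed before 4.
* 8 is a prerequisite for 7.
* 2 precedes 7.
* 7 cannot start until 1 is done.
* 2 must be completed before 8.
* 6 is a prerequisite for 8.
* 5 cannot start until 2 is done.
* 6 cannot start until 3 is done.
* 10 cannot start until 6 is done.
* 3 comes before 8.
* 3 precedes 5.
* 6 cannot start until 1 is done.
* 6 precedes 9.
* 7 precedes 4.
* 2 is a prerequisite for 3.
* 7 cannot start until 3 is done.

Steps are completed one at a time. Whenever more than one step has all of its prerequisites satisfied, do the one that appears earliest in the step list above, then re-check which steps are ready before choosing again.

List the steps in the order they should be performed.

Nothing is required for 2 and 1. 2 is listed earlier → 2 first.
3 now also ready, so the ready set is {3, 1}; 3 is listed earlier → 3.
5 now also ready, so the ready set is {1, 5}; 1 is listed earlier → 1.
6 now also ready, so the ready set is {6, 5}; 6 is listed earlier → 6.
Ready: 8, 10, 9 and 5. 8 is listed earlier → 8.
7 now also ready, so the ready set is {7, 10, 9, 5}; 7 is listed earlier → 7.
Ready: 4, 10, 9 and 5. 4 is listed earlier → 4.
Ready: 10, 9 and 5. 10 is listed earlier → 10.
Now 9 and 5 have their prerequisites met. 9 is listed earlier, so 9 next.
5 is the only step now ready → 5.

2, 3, 1, 6, 8, 7, 4, 10, 9, 5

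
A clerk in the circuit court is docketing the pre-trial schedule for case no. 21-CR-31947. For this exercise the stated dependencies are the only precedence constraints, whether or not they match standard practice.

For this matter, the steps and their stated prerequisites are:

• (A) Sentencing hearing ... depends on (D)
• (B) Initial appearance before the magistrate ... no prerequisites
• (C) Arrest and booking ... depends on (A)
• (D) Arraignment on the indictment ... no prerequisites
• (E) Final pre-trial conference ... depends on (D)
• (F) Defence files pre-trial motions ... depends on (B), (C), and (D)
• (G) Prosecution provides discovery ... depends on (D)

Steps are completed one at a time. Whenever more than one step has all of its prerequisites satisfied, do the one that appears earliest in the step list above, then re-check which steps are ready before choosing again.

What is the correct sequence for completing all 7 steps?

(B), (D), (A), (C), (E), (F), (G)

(B) and (D) have no prerequisites; (B) is listed earlier, so (B) is first.
(D) is the only step now ready → (D).
Ready: (A), (E) and (G). (A) is listed earlier → (A).
(C) now also ready, so the ready set is {(C), (E), (G)}; (C) is listed earlier → (C).
Now (E), (F) and (G) have their prerequisites met. (E) is listed earlier, so (E) next.
Now (F) and (G) have their prerequisites met. (F) is listed earlier, so (F) next.
That leaves (G) as the only ready step → (G).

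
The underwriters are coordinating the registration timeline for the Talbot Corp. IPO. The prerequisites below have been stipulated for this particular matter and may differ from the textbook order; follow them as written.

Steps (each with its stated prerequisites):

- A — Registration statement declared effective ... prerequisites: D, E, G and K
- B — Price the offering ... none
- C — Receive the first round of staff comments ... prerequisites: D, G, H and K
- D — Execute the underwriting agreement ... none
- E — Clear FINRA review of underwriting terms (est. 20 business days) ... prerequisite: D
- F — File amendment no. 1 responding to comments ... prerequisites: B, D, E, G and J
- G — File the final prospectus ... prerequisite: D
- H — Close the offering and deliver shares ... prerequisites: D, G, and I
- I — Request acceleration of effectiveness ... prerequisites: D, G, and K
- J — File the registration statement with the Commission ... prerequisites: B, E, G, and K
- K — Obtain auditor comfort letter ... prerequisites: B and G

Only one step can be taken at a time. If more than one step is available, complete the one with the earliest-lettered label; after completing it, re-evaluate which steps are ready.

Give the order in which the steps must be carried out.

Nothing is required for B and D. B has the earlier label → B first.
Next only D has its prerequisites met → D.
Now E and G have their prerequisites met. E has the earlier label, so E next.
Next only G has its prerequisites met → G.
K needed B and G, now all done → K.
A, I and J are all available; A has the earlier label → A.
Ready: I and J. I has the earlier label → I.
H now also ready, so the ready set is {H, J}; H has the earlier label → H.
Now C and J have their prerequisites met. C has the earlier label, so C next.
That leaves J as the only ready step → J.
F is the only step now ready → F.

B, D, E, G, K, A, I, H, C, J, F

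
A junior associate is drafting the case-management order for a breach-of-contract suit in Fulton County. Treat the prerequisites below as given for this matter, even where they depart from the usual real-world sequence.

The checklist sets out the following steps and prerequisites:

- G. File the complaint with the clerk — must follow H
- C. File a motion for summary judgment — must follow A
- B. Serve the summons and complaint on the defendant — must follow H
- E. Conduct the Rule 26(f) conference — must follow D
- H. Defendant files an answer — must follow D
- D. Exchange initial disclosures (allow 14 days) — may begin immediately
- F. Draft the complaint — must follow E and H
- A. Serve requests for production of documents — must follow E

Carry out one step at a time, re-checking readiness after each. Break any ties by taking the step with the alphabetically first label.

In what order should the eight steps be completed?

D → E → A → C → H → B → F → G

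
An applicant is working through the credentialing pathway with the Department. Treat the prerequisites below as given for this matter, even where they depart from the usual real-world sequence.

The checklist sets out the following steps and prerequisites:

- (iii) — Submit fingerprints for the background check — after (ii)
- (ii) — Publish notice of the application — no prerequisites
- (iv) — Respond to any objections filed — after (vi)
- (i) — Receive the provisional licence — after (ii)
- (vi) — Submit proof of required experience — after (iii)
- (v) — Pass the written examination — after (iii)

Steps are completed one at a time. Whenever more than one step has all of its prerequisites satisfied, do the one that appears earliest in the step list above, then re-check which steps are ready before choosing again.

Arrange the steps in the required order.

(ii), (iii), (i), (vi), (iv), (v)

Only (ii) has no prerequisites, so it is first.
(iii) and (i) are both available; (iii) is listed earlier → (iii).
(vi) and (v) now also ready, so the ready set is {(i), (vi), (v)}; (i) is listed earlier → (i).
Now (vi) and (v) have their prerequisites met. (vi) is listed earlier, so (vi) next.
(iv) now also ready, so the ready set is {(iv), (v)}; (iv) is listed earlier → (iv).
(v) needed (iii), now all done → (v).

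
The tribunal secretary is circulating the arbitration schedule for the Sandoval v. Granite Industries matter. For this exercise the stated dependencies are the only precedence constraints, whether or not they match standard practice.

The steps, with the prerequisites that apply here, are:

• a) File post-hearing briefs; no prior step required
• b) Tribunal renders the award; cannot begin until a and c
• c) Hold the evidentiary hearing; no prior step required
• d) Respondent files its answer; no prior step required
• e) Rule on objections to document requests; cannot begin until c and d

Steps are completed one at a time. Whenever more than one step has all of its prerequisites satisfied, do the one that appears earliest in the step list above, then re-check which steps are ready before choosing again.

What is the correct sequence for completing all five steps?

a → c → b → d → e

a, c and d have no prerequisites; a is listed earlier, so a is first.
Ready: c and d. c is listed earlier → c.
Now b and d have their prerequisites met. b is listed earlier, so b next.
Next only d has its prerequisites met → d.
Next only e has its prerequisites met → e.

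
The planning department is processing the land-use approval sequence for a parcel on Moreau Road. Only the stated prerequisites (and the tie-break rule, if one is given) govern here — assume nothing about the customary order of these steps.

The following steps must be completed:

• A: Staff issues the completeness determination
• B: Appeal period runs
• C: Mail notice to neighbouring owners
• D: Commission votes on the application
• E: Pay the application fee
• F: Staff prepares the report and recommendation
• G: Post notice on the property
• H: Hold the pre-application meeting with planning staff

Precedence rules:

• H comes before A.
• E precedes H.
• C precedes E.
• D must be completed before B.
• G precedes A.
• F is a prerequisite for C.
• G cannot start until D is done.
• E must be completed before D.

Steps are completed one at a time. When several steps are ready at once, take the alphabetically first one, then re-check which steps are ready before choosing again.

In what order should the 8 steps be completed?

F is the only step with nothing outstanding, so it goes first.
C needed F, now all done → C.
E is the only step now ready → E.
Now D and H have their prerequisites met. D has the earlier label, so D next.
B and G now also ready, so the ready set is {B, G, H}; B has the earlier label → B.
G and H are both available; G has the earlier label → G.
H is the only step now ready → H.
A is the only step now ready → A.

F → C → E → D → B → G → H → A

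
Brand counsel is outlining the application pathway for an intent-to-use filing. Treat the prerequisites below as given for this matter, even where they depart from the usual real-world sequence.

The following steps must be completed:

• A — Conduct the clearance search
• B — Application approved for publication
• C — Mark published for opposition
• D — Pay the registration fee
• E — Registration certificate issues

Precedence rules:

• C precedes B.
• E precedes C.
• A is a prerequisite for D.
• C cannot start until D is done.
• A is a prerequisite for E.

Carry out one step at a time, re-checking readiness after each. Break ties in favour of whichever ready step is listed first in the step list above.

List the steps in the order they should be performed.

A, D, E, C, B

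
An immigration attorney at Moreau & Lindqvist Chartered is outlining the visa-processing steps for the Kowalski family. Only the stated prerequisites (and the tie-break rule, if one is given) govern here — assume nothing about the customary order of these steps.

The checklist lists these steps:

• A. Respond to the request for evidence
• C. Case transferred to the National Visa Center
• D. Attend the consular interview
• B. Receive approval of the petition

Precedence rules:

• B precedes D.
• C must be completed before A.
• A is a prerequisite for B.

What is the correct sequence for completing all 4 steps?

C, A, B, D

C has no prerequisites → C first.
A is the only step now ready → A.
That leaves B as the only ready step → B.
Next only D has its prerequisites met → D.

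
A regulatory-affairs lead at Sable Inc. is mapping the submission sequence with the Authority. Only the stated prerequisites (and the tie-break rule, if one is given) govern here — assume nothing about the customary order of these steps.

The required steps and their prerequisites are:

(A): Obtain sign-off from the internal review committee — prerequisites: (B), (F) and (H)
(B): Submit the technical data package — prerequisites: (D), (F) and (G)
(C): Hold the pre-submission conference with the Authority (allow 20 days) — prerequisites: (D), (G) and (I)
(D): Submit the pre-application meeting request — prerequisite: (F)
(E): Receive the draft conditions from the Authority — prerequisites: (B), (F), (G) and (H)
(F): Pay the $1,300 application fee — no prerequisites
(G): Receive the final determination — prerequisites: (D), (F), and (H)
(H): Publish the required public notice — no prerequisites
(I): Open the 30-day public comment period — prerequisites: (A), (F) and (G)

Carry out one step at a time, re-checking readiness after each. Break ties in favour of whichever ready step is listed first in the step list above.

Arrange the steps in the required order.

(F) → (D) → (H) → (G) → (B) → (A) → (E) → (I) → (C)

Nothing is required for (F) and (H). (F) is listed earlier → (F) first.
Now (D) and (H) have their prerequisites met. (D) is listed earlier, so (D) next.
Next only (H) has its prerequisites met → (H).
(G) is the only step now ready → (G).
(B) needed (D), (F) and (G), now all done → (B).
(A) and (E) are both available; (A) is listed earlier → (A).
(E) and (I) are both available; (E) is listed earlier → (E).
That leaves (I) as the only ready step → (I).
(C) needed (D), (G) and (I), now all done → (C).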